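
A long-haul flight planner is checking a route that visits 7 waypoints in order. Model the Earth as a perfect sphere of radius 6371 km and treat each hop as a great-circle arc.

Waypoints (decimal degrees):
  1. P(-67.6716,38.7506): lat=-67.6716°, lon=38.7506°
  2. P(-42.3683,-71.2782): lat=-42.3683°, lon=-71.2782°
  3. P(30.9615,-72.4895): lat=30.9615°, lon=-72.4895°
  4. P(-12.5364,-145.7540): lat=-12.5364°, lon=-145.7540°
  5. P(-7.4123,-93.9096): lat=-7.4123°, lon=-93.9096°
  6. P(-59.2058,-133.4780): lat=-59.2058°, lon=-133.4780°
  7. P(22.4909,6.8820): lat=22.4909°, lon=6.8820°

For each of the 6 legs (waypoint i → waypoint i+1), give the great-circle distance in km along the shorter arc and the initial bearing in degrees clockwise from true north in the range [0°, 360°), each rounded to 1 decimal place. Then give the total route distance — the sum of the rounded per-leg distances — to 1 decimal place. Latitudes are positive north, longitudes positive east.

Leg 1: dist=6469.5 km, bearing=234.8°
Leg 2: dist=8154.8 km, bearing=358.9°
Leg 3: dist=9181.0 km, bearing=250.5°
Leg 4: dist=5697.8 km, bearing=89.5°
Leg 5: dist=6655.7 km, bearing=202.2°
Leg 6: dist=14884.2 km, bearing=125.2°
Total: 51043.0 km

Leg 1: φ1=-1.1810922, φ2=-0.7394663, Δφ=0.4416259, Δλ=-1.9203648 rad; a=sin²(Δφ/2)+cosφ1·cosφ2·sin²(Δλ/2)=0.2363843041; c=2·atan2(√a, √(1-a))=1.015457320; dist=6371·c=6469.479 ≈ 6469.5 km; running total=6469.5 km
Leg 1 bearing: y=sinΔλ·cosφ2=-0.69414439, x=cosφ1·sinφ2-sinφ1·cosφ2·cosΔλ=-0.49009246; θ=atan2(y, x)=-125.2236° <0 so +360° → 234.7764° ≈ 234.8°
Leg 2: φ1=-0.7394663, φ2=0.5403801, Δφ=1.2798464, Δλ=-0.0211412 rad; a=sin²(Δφ/2)+cosφ1·cosφ2·sin²(Δλ/2)=0.3566396342; c=2·atan2(√a, √(1-a))=1.279994236; dist=6371·c=8154.843 ≈ 8154.8 km; running total=14624.3 km
Leg 2 bearing: y=sinΔλ·cosφ2=-0.01812748, x=cosφ1·sinφ2-sinφ1·cosφ2·cosΔλ=0.95784269; θ=atan2(y, x)=-1.0842° <0 so +360° → 358.9158° ≈ 358.9°
Leg 3: φ1=0.5403801, φ2=-0.2188015, Δφ=-0.7591816, Δλ=-1.2787067 rad; a=sin²(Δφ/2)+cosφ1·cosφ2·sin²(Δλ/2)=0.4353159135; c=2·atan2(√a, √(1-a))=1.441064555; dist=6371·c=9181.022 ≈ 9181.0 km; running total=23805.3 km
Leg 3 bearing: y=sinΔλ·cosφ2=-0.93481240, x=cosφ1·sinφ2-sinφ1·cosφ2·cosΔλ=-0.33074106; θ=atan2(y, x)=-109.4840° <0 so +360° → 250.5160° ≈ 250.5°
Leg 4: φ1=-0.2188015, φ2=-0.1293690, Δφ=0.0894324, Δλ=0.9048555 rad; a=sin²(Δφ/2)+cosφ1·cosφ2·sin²(Δλ/2)=0.1869835770; c=2·atan2(√a, √(1-a))=0.894340990; dist=6371·c=5697.846 ≈ 5697.8 km; running total=29503.1 km
Leg 4 bearing: y=sinΔλ·cosφ2=0.77976485, x=cosφ1·sinφ2-sinφ1·cosφ2·cosΔλ=0.00704608; θ=atan2(y, x)=89.4823° ≈ 89.5°
Leg 5: φ1=-0.1293690, φ2=-1.0333361, Δφ=-0.9039671, Δλ=-0.6905989 rad; a=sin²(Δφ/2)+cosφ1·cosφ2·sin²(Δλ/2)=0.2489146793; c=2·atan2(√a, √(1-a))=1.044689292; dist=6371·c=6655.715 ≈ 6655.7 km; running total=36158.8 km
Leg 5 bearing: y=sinΔλ·cosφ2=-0.32611537, x=cosφ1·sinφ2-sinφ1·cosφ2·cosΔλ=-0.80092035; θ=atan2(y, x)=-157.8450° <0 so +360° → 202.1550° ≈ 202.2°
Leg 6: φ1=-1.0333361, φ2=0.3925403, Δφ=1.4258764, Δλ=2.4497441 rad; a=sin²(Δφ/2)+cosφ1·cosφ2·sin²(Δλ/2)=0.8464292751; c=2·atan2(√a, √(1-a))=2.336242166; dist=6371·c=14884.199 ≈ 14884.2 km; running total=51043.0 km
Leg 6 bearing: y=sinΔλ·cosφ2=0.58943857, x=cosφ1·sinφ2-sinφ1·cosφ2·cosΔλ=-0.41534226; θ=atan2(y, x)=125.1701° ≈ 125.2°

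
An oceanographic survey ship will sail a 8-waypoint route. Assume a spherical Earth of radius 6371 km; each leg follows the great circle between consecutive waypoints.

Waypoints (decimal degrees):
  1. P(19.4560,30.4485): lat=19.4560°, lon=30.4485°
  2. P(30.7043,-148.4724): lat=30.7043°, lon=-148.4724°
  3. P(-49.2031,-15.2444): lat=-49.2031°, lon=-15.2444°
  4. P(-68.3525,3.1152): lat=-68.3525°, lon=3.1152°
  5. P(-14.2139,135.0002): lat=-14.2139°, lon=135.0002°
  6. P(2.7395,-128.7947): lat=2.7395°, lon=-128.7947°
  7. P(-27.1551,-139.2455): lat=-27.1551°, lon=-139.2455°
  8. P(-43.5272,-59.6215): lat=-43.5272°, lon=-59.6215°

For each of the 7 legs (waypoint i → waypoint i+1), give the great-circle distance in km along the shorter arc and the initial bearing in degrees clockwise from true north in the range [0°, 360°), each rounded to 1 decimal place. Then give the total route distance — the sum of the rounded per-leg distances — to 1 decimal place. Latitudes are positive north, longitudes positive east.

Leg 1: dist=14436.3 km, bearing=358.8°
Leg 2: dist=15619.8 km, bearing=131.6°
Leg 3: dist=2356.0 km, bearing=161.2°
Leg 4: dist=10074.6 km, bearing=133.8°
Leg 5: dist=10750.8 km, bearing=88.9°
Leg 6: dist=3508.0 km, bearing=198.0°
Leg 7: dist=7172.0 km, bearing=127.8°
Total: 63917.5 km

Leg 1: φ1=0.3395713, φ2=0.5358911, Δφ=0.1963199, Δλ=-3.1227588 rad; a=sin²(Δφ/2)+cosφ1·cosφ2·sin²(Δλ/2)=0.8202490521; c=2·atan2(√a, √(1-a))=2.265943024; dist=6371·c=14436.323 ≈ 14436.3 km; running total=14436.3 km
Leg 1 bearing: y=sinΔλ·cosφ2=-0.01619265, x=cosφ1·sinφ2-sinφ1·cosφ2·cosΔλ=0.76778902; θ=atan2(y, x)=-1.2082° <0 so +360° → 358.7918° ≈ 358.8°
Leg 2: φ1=0.5358911, φ2=-0.8587561, Δφ=-1.3946472, Δλ=2.3252673 rad; a=sin²(Δφ/2)+cosφ1·cosφ2·sin²(Δλ/2)=0.8856568509; c=2·atan2(√a, √(1-a))=2.451698996; dist=6371·c=15619.774 ≈ 15619.8 km; running total=30056.1 km
Leg 2 bearing: y=sinΔλ·cosφ2=0.47607463, x=cosφ1·sinφ2-sinφ1·cosφ2·cosΔλ=-0.42240753; θ=atan2(y, x)=131.5817° ≈ 131.6°
Leg 3: φ1=-0.8587561, φ2=-1.1929762, Δφ=-0.3342201, Δλ=0.3204355 rad; a=sin²(Δφ/2)+cosφ1·cosφ2·sin²(Δλ/2)=0.0338011604; c=2·atan2(√a, √(1-a))=0.369805453; dist=6371·c=2356.031 ≈ 2356.0 km; running total=32412.1 km
Leg 3 bearing: y=sinΔλ·cosφ2=0.11619458, x=cosφ1·sinφ2-sinφ1·cosφ2·cosΔλ=-0.34224755; θ=atan2(y, x)=161.2474° ≈ 161.2°
Leg 4: φ1=-1.1929762, φ2=-0.2480794, Δφ=0.9448968, Δλ=2.3018275 rad; a=sin²(Δφ/2)+cosφ1·cosφ2·sin²(Δλ/2)=0.5052618752; c=2·atan2(√a, √(1-a))=1.581320272; dist=6371·c=10074.591 ≈ 10074.6 km; running total=42486.7 km
Leg 4 bearing: y=sinΔλ·cosφ2=0.72169451, x=cosφ1·sinφ2-sinφ1·cosφ2·cosΔλ=-0.69213169; θ=atan2(y, x)=133.8021° ≈ 133.8°
Leg 5: φ1=-0.2480794, φ2=0.0478133, Δφ=0.2958926, Δλ=-4.6040896 rad; a=sin²(Δφ/2)+cosφ1·cosφ2·sin²(Δλ/2)=0.5581974029; c=2·atan2(√a, √(1-a))=1.687455562; dist=6371·c=10750.779 ≈ 10750.8 km; running total=53237.5 km
Leg 5 bearing: y=sinΔλ·cosφ2=0.99300520, x=cosφ1·sinφ2-sinφ1·cosφ2·cosΔλ=0.01982204; θ=atan2(y, x)=88.8564° ≈ 88.9°
Leg 6: φ1=0.0478133, φ2=-0.4739459, Δφ=-0.5217592, Δλ=-0.1824009 rad; a=sin²(Δφ/2)+cosφ1·cosφ2·sin²(Δλ/2)=0.0738999216; c=2·atan2(√a, √(1-a))=0.550620259; dist=6371·c=3508.002 ≈ 3508.0 km; running total=56745.5 km
Leg 6 bearing: y=sinΔλ·cosφ2=-0.16139717, x=cosφ1·sinφ2-sinφ1·cosφ2·cosΔλ=-0.49770056; θ=atan2(y, x)=-162.0329° <0 so +360° → 197.9671° ≈ 198.0°
Leg 7: φ1=-0.4739459, φ2=-0.7596930, Δφ=-0.2857471, Δλ=1.3897010 rad; a=sin²(Δφ/2)+cosφ1·cosφ2·sin²(Δλ/2)=0.2847425135; c=2·atan2(√a, √(1-a))=1.125733073; dist=6371·c=7172.045 ≈ 7172.0 km; running total=63917.5 km
Leg 7 bearing: y=sinΔλ·cosφ2=0.71319081, x=cosφ1·sinφ2-sinφ1·cosφ2·cosΔλ=-0.55318689; θ=atan2(y, x)=127.7990° ≈ 127.8°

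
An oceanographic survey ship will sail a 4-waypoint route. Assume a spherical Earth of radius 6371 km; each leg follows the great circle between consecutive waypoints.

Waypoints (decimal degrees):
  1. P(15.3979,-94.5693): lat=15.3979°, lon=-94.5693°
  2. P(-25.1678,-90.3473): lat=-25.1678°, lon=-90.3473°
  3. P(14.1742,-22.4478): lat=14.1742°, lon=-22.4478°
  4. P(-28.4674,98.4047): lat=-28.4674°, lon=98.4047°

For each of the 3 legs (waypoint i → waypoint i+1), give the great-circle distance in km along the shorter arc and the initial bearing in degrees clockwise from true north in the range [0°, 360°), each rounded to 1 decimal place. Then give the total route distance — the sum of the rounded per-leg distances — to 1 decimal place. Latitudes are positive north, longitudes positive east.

Leg 1: dist=4533.8 km, bearing=174.1°
Leg 2: dist=8555.1 km, bearing=67.2°
Leg 3: dist=13747.0 km, bearing=115.0°
Total: 26835.9 km

Leg 1: φ1=0.2687441, φ2=-0.4392610, Δφ=-0.7080050, Δλ=0.0736878 rad; a=sin²(Δφ/2)+cosφ1·cosφ2·sin²(Δλ/2)=0.1213535886; c=2·atan2(√a, √(1-a))=0.711638509; dist=6371·c=4533.849 ≈ 4533.8 km; running total=4533.8 km
Leg 1 bearing: y=sinΔλ·cosφ2=0.06663200, x=cosφ1·sinφ2-sinφ1·cosφ2·cosΔλ=-0.64966742; θ=atan2(y, x)=174.1440° ≈ 174.1°
Leg 2: φ1=-0.4392610, φ2=0.2473865, Δφ=0.6866474, Δλ=1.1850698 rad; a=sin²(Δφ/2)+cosφ1·cosφ2·sin²(Δλ/2)=0.3869939762; c=2·atan2(√a, √(1-a))=1.342814485; dist=6371·c=8555.071 ≈ 8555.1 km; running total=13088.9 km
Leg 2 bearing: y=sinΔλ·cosφ2=0.89831794, x=cosφ1·sinφ2-sinφ1·cosφ2·cosΔλ=0.37675380; θ=atan2(y, x)=67.2469° ≈ 67.2°
Leg 3: φ1=0.2473865, φ2=-0.4968499, Δφ=-0.7442363, Δλ=2.1092740 rad; a=sin²(Δφ/2)+cosφ1·cosφ2·sin²(Δλ/2)=0.7769087534; c=2·atan2(√a, √(1-a))=2.157738444; dist=6371·c=13746.952 ≈ 13747.0 km; running total=26835.9 km
Leg 3 bearing: y=sinΔλ·cosφ2=0.75468896, x=cosφ1·sinφ2-sinφ1·cosφ2·cosΔλ=-0.35175380; θ=atan2(y, x)=114.9898° ≈ 115.0°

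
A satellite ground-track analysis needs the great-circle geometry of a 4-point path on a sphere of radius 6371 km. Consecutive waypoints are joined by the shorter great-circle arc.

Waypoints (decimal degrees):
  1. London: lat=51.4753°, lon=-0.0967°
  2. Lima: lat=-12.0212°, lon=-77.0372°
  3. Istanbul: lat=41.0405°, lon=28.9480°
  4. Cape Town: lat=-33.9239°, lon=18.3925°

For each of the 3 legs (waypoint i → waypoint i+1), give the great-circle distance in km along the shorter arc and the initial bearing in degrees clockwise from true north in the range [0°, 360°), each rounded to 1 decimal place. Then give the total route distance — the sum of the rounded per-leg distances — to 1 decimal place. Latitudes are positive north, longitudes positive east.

Leg 1: φ1=0.8984135, φ2=-0.2098095, Δφ=-1.1082230, Δλ=-1.3428651 rad; a=sin²(Δφ/2)+cosφ1·cosφ2·sin²(Δλ/2)=0.5126428594; c=2·atan2(√a, √(1-a))=1.596084741; dist=6371·c=10168.656 ≈ 10168.7 km; running total=10168.7 km
Leg 1 bearing: y=sinΔλ·cosφ2=-0.95277372, x=cosφ1·sinφ2-sinφ1·cosφ2·cosΔλ=-0.30262661; θ=atan2(y, x)=-107.6213° <0 so +360° → 252.3787° ≈ 252.4°
Leg 2: φ1=-0.2098095, φ2=0.7162919, Δφ=0.9261014, Δλ=1.8497907 rad; a=sin²(Δφ/2)+cosφ1·cosφ2·sin²(Δλ/2)=0.6699534315; c=2·atan2(√a, √(1-a))=1.917614189; dist=6371·c=12217.120 ≈ 12217.1 km; running total=22385.8 km
Leg 2 bearing: y=sinΔλ·cosφ2=0.72508113, x=cosφ1·sinφ2-sinφ1·cosφ2·cosΔλ=0.59893295; θ=atan2(y, x)=50.4425° ≈ 50.4°
Leg 3: φ1=0.7162919, φ2=-0.5920838, Δφ=-1.3083756, Δλ=-0.1842282 rad; a=sin²(Δφ/2)+cosφ1·cosφ2·sin²(Δλ/2)=0.3755858252; c=2·atan2(√a, √(1-a))=1.319325958; dist=6371·c=8405.426 ≈ 8405.4 km; running total=30791.2 km
Leg 3 bearing: y=sinΔλ·cosφ2=-0.15200556, x=cosφ1·sinφ2-sinφ1·cosφ2·cosΔλ=-0.95654522; θ=atan2(y, x)=-170.9706° <0 so +360° → 189.0294° ≈ 189.0°

Leg 1: dist=10168.7 km, bearing=252.4°
Leg 2: dist=12217.1 km, bearing=50.4°
Leg 3: dist=8405.4 km, bearing=189.0°
Total: 30791.2 km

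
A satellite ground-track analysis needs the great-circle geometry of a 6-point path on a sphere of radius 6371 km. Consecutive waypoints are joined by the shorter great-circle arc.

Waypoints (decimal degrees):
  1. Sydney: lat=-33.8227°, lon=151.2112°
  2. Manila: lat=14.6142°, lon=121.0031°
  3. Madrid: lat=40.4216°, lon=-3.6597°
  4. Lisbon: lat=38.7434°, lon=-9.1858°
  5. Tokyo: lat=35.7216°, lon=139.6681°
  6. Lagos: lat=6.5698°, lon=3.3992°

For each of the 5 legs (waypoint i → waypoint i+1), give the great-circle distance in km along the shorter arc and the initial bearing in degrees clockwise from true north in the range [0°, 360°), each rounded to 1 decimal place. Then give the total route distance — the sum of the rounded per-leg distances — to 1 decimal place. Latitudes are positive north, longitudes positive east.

Leg 1: φ1=-0.5903175, φ2=0.2550659, Δφ=0.8453834, Δλ=-0.5272308 rad; a=sin²(Δφ/2)+cosφ1·cosφ2·sin²(Δλ/2)=0.2228601449; c=2·atan2(√a, √(1-a))=0.983299000; dist=6371·c=6264.598 ≈ 6264.6 km; running total=6264.6 km
Leg 1 bearing: y=sinΔλ·cosφ2=-0.48686380, x=cosφ1·sinφ2-sinφ1·cosφ2·cosΔλ=0.67508343; θ=atan2(y, x)=-35.7988° <0 so +360° → 324.2012° ≈ 324.2°
Leg 2: φ1=0.2550659, φ2=0.7054900, Δφ=0.4504241, Δλ=-2.1757763 rad; a=sin²(Δφ/2)+cosφ1·cosφ2·sin²(Δλ/2)=0.6276875607; c=2·atan2(√a, √(1-a))=1.829031996; dist=6371·c=11652.763 ≈ 11652.8 km; running total=17917.4 km
Leg 2 bearing: y=sinΔλ·cosφ2=-0.62617451, x=cosφ1·sinφ2-sinφ1·cosφ2·cosΔλ=0.73667430; θ=atan2(y, x)=-40.3646° <0 so +360° → 319.6354° ≈ 319.6°
Leg 3: φ1=0.7054900, φ2=0.6761999, Δφ=-0.0292901, Δλ=-0.0964486 rad; a=sin²(Δφ/2)+cosφ1·cosφ2·sin²(Δλ/2)=0.0015942693; c=2·atan2(√a, √(1-a))=0.079877838; dist=6371·c=508.902 ≈ 508.9 km; running total=18426.3 km
Leg 3 bearing: y=sinΔλ·cosφ2=-0.07510918, x=cosφ1·sinφ2-sinφ1·cosφ2·cosΔλ=-0.02693552; θ=atan2(y, x)=-109.7288° <0 so +360° → 250.2712° ≈ 250.3°
Leg 4: φ1=0.6761999, φ2=0.6234595, Δφ=-0.0527404, Δλ=2.5979907 rad; a=sin²(Δφ/2)+cosφ1·cosφ2·sin²(Δλ/2)=0.5882746630; c=2·atan2(√a, √(1-a))=1.748275925; dist=6371·c=11138.266 ≈ 11138.3 km; running total=29564.6 km
Leg 4 bearing: y=sinΔλ·cosφ2=0.41991374, x=cosφ1·sinφ2-sinφ1·cosφ2·cosΔλ=0.89022625; θ=atan2(y, x)=25.2529° ≈ 25.3°
Leg 5: φ1=0.6234595, φ2=0.1146646, Δφ=-0.5087949, Δλ=-2.3783410 rad; a=sin²(Δφ/2)+cosφ1·cosφ2·sin²(Δλ/2)=0.7579968303; c=2·atan2(√a, √(1-a))=2.112963587; dist=6371·c=13461.691 ≈ 13461.7 km; running total=43026.3 km
Leg 5 bearing: y=sinΔλ·cosφ2=-0.68673528, x=cosφ1·sinφ2-sinφ1·cosφ2·cosΔλ=0.51200117; θ=atan2(y, x)=-53.2933° <0 so +360° → 306.7067° ≈ 306.7°

Leg 1: dist=6264.6 km, bearing=324.2°
Leg 2: dist=11652.8 km, bearing=319.6°
Leg 3: dist=508.9 km, bearing=250.3°
Leg 4: dist=11138.3 km, bearing=25.3°
Leg 5: dist=13461.7 km, bearing=306.7°
Total: 43026.3 km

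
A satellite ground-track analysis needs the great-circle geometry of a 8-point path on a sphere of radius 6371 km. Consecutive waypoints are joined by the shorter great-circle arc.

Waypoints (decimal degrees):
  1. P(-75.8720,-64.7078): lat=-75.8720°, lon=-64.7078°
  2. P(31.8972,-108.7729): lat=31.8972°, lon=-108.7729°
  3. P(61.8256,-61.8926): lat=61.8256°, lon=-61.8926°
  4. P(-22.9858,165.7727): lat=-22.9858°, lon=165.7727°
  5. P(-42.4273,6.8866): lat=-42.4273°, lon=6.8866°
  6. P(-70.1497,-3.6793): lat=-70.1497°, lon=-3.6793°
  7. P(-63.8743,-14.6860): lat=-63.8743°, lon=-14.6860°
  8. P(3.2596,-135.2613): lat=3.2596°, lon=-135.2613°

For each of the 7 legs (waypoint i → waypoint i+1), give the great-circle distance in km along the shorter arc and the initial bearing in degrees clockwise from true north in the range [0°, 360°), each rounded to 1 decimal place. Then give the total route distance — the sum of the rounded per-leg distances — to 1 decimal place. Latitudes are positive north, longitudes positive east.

Leg 1: dist=12377.8 km, bearing=320.7°
Leg 2: dist=4702.1 km, bearing=30.8°
Leg 3: dist=14407.1 km, bearing=298.0°
Leg 4: dist=12425.3 km, bearing=196.6°
Leg 5: dist=3140.3 km, bearing=187.6°
Leg 6: dist=843.1 km, bearing=320.4°
Leg 7: dist=11780.3 km, bearing=243.4°
Total: 59676.0 km

Leg 1: φ1=-1.3242162, φ2=0.5567112, Δφ=1.8809274, Δλ=-0.7690811 rad; a=sin²(Δφ/2)+cosφ1·cosφ2·sin²(Δλ/2)=0.6817542804; c=2·atan2(√a, √(1-a))=1.942827669; dist=6371·c=12377.755 ≈ 12377.8 km; running total=12377.8 km
Leg 1 bearing: y=sinΔλ·cosφ2=-0.59045675, x=cosφ1·sinφ2-sinφ1·cosφ2·cosΔλ=0.72057085; θ=atan2(y, x)=-39.3322° <0 so +360° → 320.6678° ≈ 320.7°
Leg 2: φ1=0.5567112, φ2=1.0790603, Δφ=0.5223491, Δλ=0.8182156 rad; a=sin²(Δφ/2)+cosφ1·cosφ2·sin²(Δλ/2)=0.1301063613; c=2·atan2(√a, √(1-a))=0.738042179; dist=6371·c=4702.067 ≈ 4702.1 km; running total=17079.9 km
Leg 2 bearing: y=sinΔλ·cosφ2=0.34464025, x=cosφ1·sinφ2-sinφ1·cosφ2·cosΔλ=0.57787359; θ=atan2(y, x)=30.8116° ≈ 30.8°
Leg 3: φ1=1.0790603, φ2=-0.4011779, Δφ=-1.4802382, Δλ=3.9735091 rad; a=sin²(Δφ/2)+cosφ1·cosφ2·sin²(Δλ/2)=0.8184830071; c=2·atan2(√a, √(1-a))=2.261352479; dist=6371·c=14407.077 ≈ 14407.1 km; running total=31487.0 km
Leg 3 bearing: y=sinΔλ·cosφ2=-0.68053026, x=cosφ1·sinφ2-sinφ1·cosφ2·cosΔλ=0.36215034; θ=atan2(y, x)=-61.9799° <0 so +360° → 298.0201° ≈ 298.0°
Leg 4: φ1=-0.4011779, φ2=-0.7404961, Δφ=-0.3393182, Δλ=-2.7730856 rad; a=sin²(Δφ/2)+cosφ1·cosφ2·sin²(Δλ/2)=0.6852268112; c=2·atan2(√a, √(1-a))=1.950293669; dist=6371·c=12425.321 ≈ 12425.3 km; running total=43912.3 km
Leg 4 bearing: y=sinΔλ·cosφ2=-0.26589293, x=cosφ1·sinφ2-sinφ1·cosφ2·cosΔλ=-0.88998037; θ=atan2(y, x)=-163.3658° <0 so +360° → 196.6342° ≈ 196.6°
Leg 5: φ1=-0.7404961, φ2=-1.2243432, Δφ=-0.4838472, Δλ=-0.1844097 rad; a=sin²(Δφ/2)+cosφ1·cosφ2·sin²(Δλ/2)=0.0595189609; c=2·atan2(√a, √(1-a))=0.492904770; dist=6371·c=3140.296 ≈ 3140.3 km; running total=47052.6 km
Leg 5 bearing: y=sinΔλ·cosφ2=-0.06226456, x=cosφ1·sinφ2-sinφ1·cosφ2·cosΔλ=-0.46907243; θ=atan2(y, x)=-172.4388° <0 so +360° → 187.5612° ≈ 187.6°
Leg 6: φ1=-1.2243432, φ2=-1.1148168, Δφ=0.1095264, Δλ=-0.1921032 rad; a=sin²(Δφ/2)+cosφ1·cosφ2·sin²(Δλ/2)=0.0043712696; c=2·atan2(√a, √(1-a))=0.132327681; dist=6371·c=843.060 ≈ 843.1 km; running total=47895.7 km
Leg 6 bearing: y=sinΔλ·cosφ2=-0.08407175, x=cosφ1·sinφ2-sinφ1·cosφ2·cosΔλ=0.10168868; θ=atan2(y, x)=-39.5825° <0 so +360° → 320.4175° ≈ 320.4°
Leg 7: φ1=-1.1148168, φ2=0.0568908, Δφ=1.1717076, Δλ=-2.1044360 rad; a=sin²(Δφ/2)+cosφ1·cosφ2·sin²(Δλ/2)=0.6373385863; c=2·atan2(√a, √(1-a))=1.849050272; dist=6371·c=11780.299 ≈ 11780.3 km; running total=59676.0 km
Leg 7 bearing: y=sinΔλ·cosφ2=-0.85956849, x=cosφ1·sinφ2-sinφ1·cosφ2·cosΔλ=-0.43092280; θ=atan2(y, x)=-116.6257° <0 so +360° → 243.3743° ≈ 243.4°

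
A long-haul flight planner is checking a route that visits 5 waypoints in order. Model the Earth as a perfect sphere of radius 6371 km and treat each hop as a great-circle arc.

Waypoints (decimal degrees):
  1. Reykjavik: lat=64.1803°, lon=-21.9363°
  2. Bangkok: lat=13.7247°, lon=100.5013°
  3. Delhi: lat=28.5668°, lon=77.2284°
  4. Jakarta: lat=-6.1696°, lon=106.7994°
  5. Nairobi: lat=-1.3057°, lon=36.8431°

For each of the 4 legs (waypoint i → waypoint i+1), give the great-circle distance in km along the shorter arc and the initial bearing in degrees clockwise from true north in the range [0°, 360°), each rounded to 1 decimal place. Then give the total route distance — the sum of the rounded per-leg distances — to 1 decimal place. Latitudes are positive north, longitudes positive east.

Leg 1: dist=10092.8 km, bearing=55.1°
Leg 2: dist=2913.9 km, bearing=308.2°
Leg 3: dist=4995.3 km, bearing=136.0°
Leg 4: dist=7776.2 km, bearing=270.9°
Total: 25778.2 km

Leg 1: φ1=1.1201575, φ2=0.2395412, Δφ=-0.8806163, Δλ=2.1369392 rad; a=sin²(Δφ/2)+cosφ1·cosφ2·sin²(Δλ/2)=0.5066868998; c=2·atan2(√a, √(1-a))=1.584170525; dist=6371·c=10092.750 ≈ 10092.8 km; running total=10092.8 km
Leg 1 bearing: y=sinΔλ·cosφ2=0.81987800, x=cosφ1·sinφ2-sinφ1·cosφ2·cosΔλ=0.57238204; θ=atan2(y, x)=55.0799° ≈ 55.1°
Leg 2: φ1=0.2395412, φ2=0.4985847, Δφ=0.2590435, Δλ=-0.4061887 rad; a=sin²(Δφ/2)+cosφ1·cosφ2·sin²(Δλ/2)=0.0513926069; c=2·atan2(√a, √(1-a))=0.457374970; dist=6371·c=2913.936 ≈ 2913.9 km; running total=13006.7 km
Leg 2 bearing: y=sinΔλ·cosφ2=-0.34701031, x=cosφ1·sinφ2-sinφ1·cosφ2·cosΔλ=0.27311073; θ=atan2(y, x)=-51.7959° <0 so +360° → 308.2041° ≈ 308.2°
Leg 3: φ1=0.4985847, φ2=-0.1076798, Δφ=-0.6062646, Δλ=0.5161113 rad; a=sin²(Δφ/2)+cosφ1·cosφ2·sin²(Δλ/2)=0.1459765734; c=2·atan2(√a, √(1-a))=0.784067816; dist=6371·c=4995.296 ≈ 4995.3 km; running total=18002.0 km
Leg 3 bearing: y=sinΔλ·cosφ2=0.49064341, x=cosφ1·sinφ2-sinφ1·cosφ2·cosΔλ=-0.50787665; θ=atan2(y, x)=135.9888° ≈ 136.0°
Leg 4: φ1=-0.1076798, φ2=-0.0227888, Δφ=0.0848911, Δλ=-1.2209678 rad; a=sin²(Δφ/2)+cosφ1·cosφ2·sin²(Δλ/2)=0.3284439352; c=2·atan2(√a, √(1-a))=1.220568163; dist=6371·c=7776.240 ≈ 7776.2 km; running total=25778.2 km
Leg 4 bearing: y=sinΔλ·cosφ2=-0.93918756, x=cosφ1·sinφ2-sinφ1·cosφ2·cosΔλ=0.01417018; θ=atan2(y, x)=-89.1356° <0 so +360° → 270.8644° ≈ 270.9°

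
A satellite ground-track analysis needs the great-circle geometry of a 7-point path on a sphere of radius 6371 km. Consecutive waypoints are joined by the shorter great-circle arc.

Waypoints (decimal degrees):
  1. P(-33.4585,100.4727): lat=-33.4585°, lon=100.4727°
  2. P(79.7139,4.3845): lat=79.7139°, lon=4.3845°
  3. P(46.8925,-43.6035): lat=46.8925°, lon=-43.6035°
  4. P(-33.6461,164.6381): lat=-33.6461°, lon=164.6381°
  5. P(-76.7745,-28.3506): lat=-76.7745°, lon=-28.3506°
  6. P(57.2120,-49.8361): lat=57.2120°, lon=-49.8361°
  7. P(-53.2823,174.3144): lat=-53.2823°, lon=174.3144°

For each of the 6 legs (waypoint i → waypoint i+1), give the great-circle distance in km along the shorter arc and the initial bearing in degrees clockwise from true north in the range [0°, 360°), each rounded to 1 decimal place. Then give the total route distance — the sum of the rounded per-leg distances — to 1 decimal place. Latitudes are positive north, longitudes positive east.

Leg 1: φ1=-0.5839610, φ2=1.3912700, Δφ=1.9752310, Δλ=-1.6770555 rad; a=sin²(Δφ/2)+cosφ1·cosφ2·sin²(Δλ/2)=0.7791360009; c=2·atan2(√a, √(1-a))=2.163097880; dist=6371·c=13781.097 ≈ 13781.1 km; running total=13781.1 km
Leg 1 bearing: y=sinΔλ·cosφ2=-0.17755639, x=cosφ1·sinφ2-sinφ1·cosφ2·cosΔλ=0.81043575; θ=atan2(y, x)=-12.3575° <0 so +360° → 347.6425° ≈ 347.6°
Leg 2: φ1=1.3912700, φ2=0.8184285, Δφ=-0.5728415, Δλ=-0.8375486 rad; a=sin²(Δφ/2)+cosφ1·cosφ2·sin²(Δλ/2)=0.0999955379; c=2·atan2(√a, √(1-a))=0.643486235; dist=6371·c=4099.651 ≈ 4099.7 km; running total=17880.8 km
Leg 2 bearing: y=sinΔλ·cosφ2=-0.50774661, x=cosφ1·sinφ2-sinφ1·cosφ2·cosΔλ=-0.31965465; θ=atan2(y, x)=-122.1927° <0 so +360° → 237.8073° ≈ 237.8°
Leg 3: φ1=0.8184285, φ2=-0.5872352, Δφ=-1.4056637, Δλ=3.6345016 rad; a=sin²(Δφ/2)+cosφ1·cosφ2·sin²(Δλ/2)=0.9528366266; c=2·atan2(√a, √(1-a))=2.703761315; dist=6371·c=17225.663 ≈ 17225.7 km; running total=35106.5 km
Leg 3 bearing: y=sinΔλ·cosφ2=-0.39391961, x=cosφ1·sinφ2-sinφ1·cosφ2·cosΔλ=0.15679061; θ=atan2(y, x)=-68.2961° <0 so +360° → 291.7039° ≈ 291.7°
Leg 4: φ1=-0.5872352, φ2=-1.3399678, Δφ=-0.7527326, Δλ=-3.3682882 rad; a=sin²(Δφ/2)+cosφ1·cosφ2·sin²(Δλ/2)=0.3231090130; c=2·atan2(√a, √(1-a))=1.209184826; dist=6371·c=7703.717 ≈ 7703.7 km; running total=42810.2 km
Leg 4 bearing: y=sinΔλ·cosφ2=0.05142127, x=cosφ1·sinφ2-sinφ1·cosφ2·cosΔλ=-0.93391336; θ=atan2(y, x)=176.8485° ≈ 176.8°
Leg 5: φ1=-1.3399678, φ2=0.9985378, Δφ=2.3385056, Δλ=-0.3749927 rad; a=sin²(Δφ/2)+cosφ1·cosφ2·sin²(Δλ/2)=0.8515491085; c=2·atan2(√a, √(1-a))=2.350541472; dist=6371·c=14975.300 ≈ 14975.3 km; running total=57785.5 km
Leg 5 bearing: y=sinΔλ·cosφ2=-0.19834468, x=cosφ1·sinφ2-sinφ1·cosφ2·cosΔλ=0.68287062; θ=atan2(y, x)=-16.1963° <0 so +360° → 343.8037° ≈ 343.8°
Leg 6: φ1=0.9985378, φ2=-0.9299516, Δφ=-1.9284893, Δλ=3.9121642 rad; a=sin²(Δφ/2)+cosφ1·cosφ2·sin²(Δλ/2)=0.9530943539; c=2·atan2(√a, √(1-a))=2.704978660; dist=6371·c=17233.419 ≈ 17233.4 km; running total=75018.9 km
Leg 6 bearing: y=sinΔλ·cosφ2=-0.41644560, x=cosφ1·sinφ2-sinφ1·cosφ2·cosΔλ=-0.07345127; θ=atan2(y, x)=-100.0028° <0 so +360° → 259.9972° ≈ 260.0°

Leg 1: dist=13781.1 km, bearing=347.6°
Leg 2: dist=4099.7 km, bearing=237.8°
Leg 3: dist=17225.7 km, bearing=291.7°
Leg 4: dist=7703.7 km, bearing=176.8°
Leg 5: dist=14975.3 km, bearing=343.8°
Leg 6: dist=17233.4 km, bearing=260.0°
Total: 75018.9 km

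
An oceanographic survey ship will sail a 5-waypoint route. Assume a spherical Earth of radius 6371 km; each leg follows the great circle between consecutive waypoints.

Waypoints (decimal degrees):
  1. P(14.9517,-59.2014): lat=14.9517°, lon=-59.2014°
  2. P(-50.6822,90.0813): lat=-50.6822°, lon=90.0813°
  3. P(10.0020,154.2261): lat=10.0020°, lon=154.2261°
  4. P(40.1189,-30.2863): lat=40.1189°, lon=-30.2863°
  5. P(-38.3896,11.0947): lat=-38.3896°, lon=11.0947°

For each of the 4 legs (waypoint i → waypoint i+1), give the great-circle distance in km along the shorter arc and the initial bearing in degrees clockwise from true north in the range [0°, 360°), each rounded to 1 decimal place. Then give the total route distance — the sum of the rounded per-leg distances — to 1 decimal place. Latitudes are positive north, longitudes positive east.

Leg 1: dist=15182.8 km, bearing=151.9°
Leg 2: dist=9127.1 km, bearing=63.5°
Leg 3: dist=14422.5 km, bearing=4.5°
Leg 4: dist=9691.6 km, bearing=148.7°
Total: 48424.0 km

Leg 1: φ1=0.2609564, φ2=-0.8845713, Δφ=-1.1455277, Δλ=2.6054746 rad; a=sin²(Δφ/2)+cosφ1·cosφ2·sin²(Δλ/2)=0.8629421344; c=2·atan2(√a, √(1-a))=2.383115467; dist=6371·c=15182.829 ≈ 15182.8 km; running total=15182.8 km
Leg 1 bearing: y=sinΔλ·cosφ2=0.32365533, x=cosφ1·sinφ2-sinφ1·cosφ2·cosΔλ=-0.60690959; θ=atan2(y, x)=151.9297° ≈ 151.9°
Leg 2: φ1=-0.8845713, φ2=0.1745678, Δφ=1.0591391, Δλ=1.1195380 rad; a=sin²(Δφ/2)+cosφ1·cosφ2·sin²(Δλ/2)=0.4311234180; c=2·atan2(√a, √(1-a))=1.432603734; dist=6371·c=9127.118 ≈ 9127.1 km; running total=24309.9 km
Leg 2 bearing: y=sinΔλ·cosφ2=0.88622210, x=cosφ1·sinφ2-sinφ1·cosφ2·cosΔλ=0.44230584; θ=atan2(y, x)=63.4766° ≈ 63.5°
Leg 3: φ1=0.1745678, φ2=0.7002069, Δφ=0.5256391, Δλ=-3.2203489 rad; a=sin²(Δφ/2)+cosφ1·cosφ2·sin²(Δλ/2)=0.8194177137; c=2·atan2(√a, √(1-a))=2.263779917; dist=6371·c=14422.542 ≈ 14422.5 km; running total=38732.4 km
Leg 3 bearing: y=sinΔλ·cosφ2=0.06016335, x=cosφ1·sinφ2-sinφ1·cosφ2·cosΔλ=0.76698740; θ=atan2(y, x)=4.4852° ≈ 4.5°
Leg 4: φ1=0.7002069, φ2=-0.6700249, Δφ=-1.3702318, Δλ=0.7222347 rad; a=sin²(Δφ/2)+cosφ1·cosφ2·sin²(Δλ/2)=0.4752126695; c=2·atan2(√a, √(1-a))=1.521201337; dist=6371·c=9691.574 ≈ 9691.6 km; running total=48424.0 km
Leg 4 bearing: y=sinΔλ·cosφ2=0.51814534, x=cosφ1·sinφ2-sinφ1·cosφ2·cosΔλ=-0.85385465; θ=atan2(y, x)=148.7493° ≈ 148.7°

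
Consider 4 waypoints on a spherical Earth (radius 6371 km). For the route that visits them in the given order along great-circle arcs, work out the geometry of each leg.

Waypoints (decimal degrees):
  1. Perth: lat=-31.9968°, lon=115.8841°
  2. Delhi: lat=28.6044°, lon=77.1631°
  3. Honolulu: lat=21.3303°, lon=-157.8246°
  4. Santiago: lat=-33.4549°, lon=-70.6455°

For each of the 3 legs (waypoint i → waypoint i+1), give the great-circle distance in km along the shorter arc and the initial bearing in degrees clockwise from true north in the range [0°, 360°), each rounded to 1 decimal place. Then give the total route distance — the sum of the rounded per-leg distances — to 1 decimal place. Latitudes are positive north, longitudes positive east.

Leg 1: dist=7883.6 km, bearing=324.5°
Leg 2: dist=11915.9 km, bearing=53.0°
Leg 3: dist=11046.0 km, bearing=122.4°
Total: 30845.5 km

Leg 1: φ1=-0.5584495, φ2=0.4992410, Δφ=1.0576905, Δλ=-0.6758089 rad; a=sin²(Δφ/2)+cosφ1·cosφ2·sin²(Δλ/2)=0.3363846719; c=2·atan2(√a, √(1-a))=1.237424939; dist=6371·c=7883.634 ≈ 7883.6 km; running total=7883.6 km
Leg 1 bearing: y=sinΔλ·cosφ2=-0.54918051, x=cosφ1·sinφ2-sinφ1·cosφ2·cosΔλ=0.76897390; θ=atan2(y, x)=-35.5334° <0 so +360° → 324.4666° ≈ 324.5°
Leg 2: φ1=0.4992410, φ2=0.3722840, Δφ=-0.1269570, Δλ=-4.1013091 rad; a=sin²(Δφ/2)+cosφ1·cosφ2·sin²(Δλ/2)=0.6475361495; c=2·atan2(√a, √(1-a))=1.870327513; dist=6371·c=11915.857 ≈ 11915.9 km; running total=19799.5 km
Leg 2 bearing: y=sinΔλ·cosφ2=0.76292459, x=cosφ1·sinφ2-sinφ1·cosφ2·cosΔλ=0.57522031; θ=atan2(y, x)=52.9849° ≈ 53.0°
Leg 3: φ1=0.3722840, φ2=-0.5838982, Δφ=-0.9561821, Δλ=1.5215623 rad; a=sin²(Δφ/2)+cosφ1·cosφ2·sin²(Δλ/2)=0.5811386234; c=2·atan2(√a, √(1-a))=1.733794381; dist=6371·c=11046.004 ≈ 11046.0 km; running total=30845.5 km
Leg 3 bearing: y=sinΔλ·cosφ2=0.83330903, x=cosφ1·sinφ2-sinφ1·cosφ2·cosΔλ=-0.52845260; θ=atan2(y, x)=122.3813° ≈ 122.4°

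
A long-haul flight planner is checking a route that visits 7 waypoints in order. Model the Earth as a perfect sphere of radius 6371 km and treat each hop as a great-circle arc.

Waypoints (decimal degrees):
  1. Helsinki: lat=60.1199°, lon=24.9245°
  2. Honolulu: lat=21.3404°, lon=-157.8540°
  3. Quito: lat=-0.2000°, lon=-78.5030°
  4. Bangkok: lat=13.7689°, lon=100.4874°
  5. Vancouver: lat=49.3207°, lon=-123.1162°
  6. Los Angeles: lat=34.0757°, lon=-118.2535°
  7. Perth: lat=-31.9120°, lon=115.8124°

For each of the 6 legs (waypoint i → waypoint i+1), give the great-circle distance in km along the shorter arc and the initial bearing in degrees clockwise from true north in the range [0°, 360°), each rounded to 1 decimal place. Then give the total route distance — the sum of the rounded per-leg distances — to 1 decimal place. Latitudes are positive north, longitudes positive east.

Leg 1: φ1=1.0492902, φ2=0.3724602, Δφ=-0.6768300, Δλ=-3.1900866 rad; a=sin²(Δφ/2)+cosφ1·cosφ2·sin²(Δλ/2)=0.5739745738; c=2·atan2(√a, √(1-a))=1.719290603; dist=6371·c=10953.600 ≈ 10953.6 km; running total=10953.6 km
Leg 1 bearing: y=sinΔλ·cosφ2=0.04515128, x=cosφ1·sinφ2-sinφ1·cosφ2·cosΔλ=0.98796377; θ=atan2(y, x)=2.6167° ≈ 2.6°
Leg 2: φ1=0.3724602, φ2=-0.0034907, Δφ=-0.3759509, Δλ=1.3849362 rad; a=sin²(Δφ/2)+cosφ1·cosφ2·sin²(Δλ/2)=0.4145748531; c=2·atan2(√a, √(1-a))=1.399103740; dist=6371·c=8913.690 ≈ 8913.7 km; running total=19867.3 km
Leg 2 bearing: y=sinΔλ·cosφ2=0.98277169, x=cosφ1·sinφ2-sinφ1·cosφ2·cosΔλ=-0.07049817; θ=atan2(y, x)=94.1030° ≈ 94.1°
Leg 3: φ1=-0.0034907, φ2=0.2403126, Δφ=0.2438033, Δλ=3.1239718 rad; a=sin²(Δφ/2)+cosφ1·cosφ2·sin²(Δλ/2)=0.9859688555; c=2·atan2(√a, √(1-a))=2.904128850; dist=6371·c=18502.205 ≈ 18502.2 km; running total=38369.5 km
Leg 3 bearing: y=sinΔλ·cosφ2=0.01711360, x=cosφ1·sinφ2-sinφ1·cosφ2·cosΔλ=0.23461503; θ=atan2(y, x)=4.1720° ≈ 4.2°
Leg 4: φ1=0.2403126, φ2=0.8608086, Δφ=0.6204960, Δλ=-3.9026190 rad; a=sin²(Δφ/2)+cosφ1·cosφ2·sin²(Δλ/2)=0.6389720872; c=2·atan2(√a, √(1-a))=1.852449618; dist=6371·c=11801.957 ≈ 11802.0 km; running total=50171.5 km
Leg 4 bearing: y=sinΔλ·cosφ2=0.44954054, x=cosφ1·sinφ2-sinφ1·cosφ2·cosΔλ=0.84891715; θ=atan2(y, x)=27.9033° ≈ 27.9°
Leg 5: φ1=0.8608086, φ2=0.5947332, Δφ=-0.2660754, Δλ=0.0848701 rad; a=sin²(Δφ/2)+cosφ1·cosφ2·sin²(Δλ/2)=0.0185665050; c=2·atan2(√a, √(1-a))=0.273368335; dist=6371·c=1741.630 ≈ 1741.6 km; running total=51913.1 km
Leg 5 bearing: y=sinΔλ·cosφ2=0.07021340, x=cosφ1·sinφ2-sinφ1·cosφ2·cosΔλ=-0.26068609; θ=atan2(y, x)=164.9256° ≈ 164.9°
Leg 6: φ1=0.5947332, φ2=-0.5569695, Δφ=-1.1517026, Δλ=4.0852206 rad; a=sin²(Δφ/2)+cosφ1·cosφ2·sin²(Δλ/2)=0.8544001232; c=2·atan2(√a, √(1-a))=2.358592289; dist=6371·c=15026.591 ≈ 15026.6 km; running total=66939.7 km
Leg 6 bearing: y=sinΔλ·cosφ2=-0.68731639, x=cosφ1·sinφ2-sinφ1·cosφ2·cosΔλ=-0.15874001; θ=atan2(y, x)=-103.0048° <0 so +360° → 256.9952° ≈ 257.0°

Leg 1: dist=10953.6 km, bearing=2.6°
Leg 2: dist=8913.7 km, bearing=94.1°
Leg 3: dist=18502.2 km, bearing=4.2°
Leg 4: dist=11802.0 km, bearing=27.9°
Leg 5: dist=1741.6 km, bearing=164.9°
Leg 6: dist=15026.6 km, bearing=257.0°
Total: 66939.7 km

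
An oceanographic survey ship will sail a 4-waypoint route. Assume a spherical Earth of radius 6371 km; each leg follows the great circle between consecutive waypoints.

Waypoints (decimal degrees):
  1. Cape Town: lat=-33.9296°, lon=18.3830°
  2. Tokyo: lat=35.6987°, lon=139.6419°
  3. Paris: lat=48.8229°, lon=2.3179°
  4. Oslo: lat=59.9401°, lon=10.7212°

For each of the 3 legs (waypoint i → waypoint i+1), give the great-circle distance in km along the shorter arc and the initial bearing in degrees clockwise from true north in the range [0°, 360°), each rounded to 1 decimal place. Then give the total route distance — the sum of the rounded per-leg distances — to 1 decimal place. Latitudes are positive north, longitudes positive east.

Leg 1: dist=14731.3 km, bearing=70.3°
Leg 2: dist=9713.7 km, bearing=333.5°
Leg 3: dist=1348.2 km, bearing=20.4°
Total: 25793.2 km

Leg 1: φ1=-0.5921832, φ2=0.6230599, Δφ=1.2152431, Δλ=2.1163671 rad; a=sin²(Δφ/2)+cosφ1·cosφ2·sin²(Δλ/2)=0.8376772274; c=2·atan2(√a, √(1-a))=2.312241544; dist=6371·c=14731.291 ≈ 14731.3 km; running total=14731.3 km
Leg 1 bearing: y=sinΔλ·cosφ2=0.69420572, x=cosφ1·sinφ2-sinφ1·cosφ2·cosΔλ=0.24894735; θ=atan2(y, x)=70.2718° ≈ 70.3°
Leg 2: φ1=0.6230599, φ2=0.8521204, Δφ=0.2290605, Δλ=-2.3967559 rad; a=sin²(Δφ/2)+cosφ1·cosφ2·sin²(Δλ/2)=0.4769438578; c=2·atan2(√a, √(1-a))=1.524667685; dist=6371·c=9713.658 ≈ 9713.7 km; running total=24445.0 km
Leg 2 bearing: y=sinΔλ·cosφ2=-0.44628993, x=cosφ1·sinφ2-sinφ1·cosφ2·cosΔλ=0.89369959; θ=atan2(y, x)=-26.5363° <0 so +360° → 333.4637° ≈ 333.5°
Leg 3: φ1=0.8521204, φ2=1.0461521, Δφ=0.1940317, Δλ=0.1466653 rad; a=sin²(Δφ/2)+cosφ1·cosφ2·sin²(Δλ/2)=0.0111529150; c=2·atan2(√a, √(1-a))=0.211609319; dist=6371·c=1348.163 ≈ 1348.2 km; running total=25793.2 km
Leg 3 bearing: y=sinΔλ·cosφ2=0.07320228, x=cosφ1·sinφ2-sinφ1·cosφ2·cosΔλ=0.19686426; θ=atan2(y, x)=20.3972° ≈ 20.4°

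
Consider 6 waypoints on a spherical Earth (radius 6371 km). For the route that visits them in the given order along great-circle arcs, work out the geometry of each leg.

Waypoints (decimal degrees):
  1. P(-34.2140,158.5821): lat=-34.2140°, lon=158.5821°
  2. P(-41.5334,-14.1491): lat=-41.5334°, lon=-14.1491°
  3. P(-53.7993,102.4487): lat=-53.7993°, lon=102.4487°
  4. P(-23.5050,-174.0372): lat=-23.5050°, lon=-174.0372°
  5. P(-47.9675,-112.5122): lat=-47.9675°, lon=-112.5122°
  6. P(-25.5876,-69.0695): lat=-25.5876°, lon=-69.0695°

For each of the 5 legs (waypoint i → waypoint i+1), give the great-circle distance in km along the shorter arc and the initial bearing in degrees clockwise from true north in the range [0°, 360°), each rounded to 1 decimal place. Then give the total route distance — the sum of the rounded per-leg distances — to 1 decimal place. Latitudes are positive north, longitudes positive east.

Leg 1: φ1=-0.5971470, φ2=-0.7248946, Δφ=-0.1277476, Δλ=-3.0147282 rad; a=sin²(Δφ/2)+cosφ1·cosφ2·sin²(Δλ/2)=0.6206112392; c=2·atan2(√a, √(1-a))=1.814421658; dist=6371·c=11559.680 ≈ 11559.7 km; running total=11559.7 km
Leg 1 bearing: y=sinΔλ·cosφ2=-0.09471233, x=cosφ1·sinφ2-sinφ1·cosφ2·cosΔλ=-0.96583709; θ=atan2(y, x)=-174.3993° <0 so +360° → 185.6007° ≈ 185.6°
Leg 2: φ1=-0.7248946, φ2=-0.9389749, Δφ=-0.2140803, Δλ=2.0350155 rad; a=sin²(Δφ/2)+cosφ1·cosφ2·sin²(Δλ/2)=0.3314455272; c=2·atan2(√a, √(1-a))=1.226951926; dist=6371·c=7816.911 ≈ 7816.9 km; running total=19376.6 km
Leg 2 bearing: y=sinΔλ·cosφ2=0.52811153, x=cosφ1·sinφ2-sinφ1·cosφ2·cosΔλ=-0.77939449; θ=atan2(y, x)=145.8787° ≈ 145.9°
Leg 3: φ1=-0.9389749, φ2=-0.4102396, Δφ=0.5287353, Δλ=-4.8255893 rad; a=sin²(Δφ/2)+cosφ1·cosφ2·sin²(Δλ/2)=0.3084920679; c=2·atan2(√a, √(1-a))=1.177737397; dist=6371·c=7503.365 ≈ 7503.4 km; running total=26880.0 km
Leg 3 bearing: y=sinΔλ·cosφ2=0.91115602, x=cosφ1·sinφ2-sinφ1·cosφ2·cosΔλ=-0.15196563; θ=atan2(y, x)=99.4688° ≈ 99.5°
Leg 4: φ1=-0.4102396, φ2=-0.8371908, Δφ=-0.4269512, Δλ=1.0738138 rad; a=sin²(Δφ/2)+cosφ1·cosφ2·sin²(Δλ/2)=0.2055127391; c=2·atan2(√a, √(1-a))=0.941006992; dist=6371·c=5995.156 ≈ 5995.2 km; running total=32875.2 km
Leg 4 bearing: y=sinΔλ·cosφ2=0.58855313, x=cosφ1·sinφ2-sinφ1·cosφ2·cosΔλ=-0.55381786; θ=atan2(y, x)=133.2584° ≈ 133.3°
Leg 5: φ1=-0.8371908, φ2=-0.4465879, Δφ=0.3906029, Δλ=0.7582182 rad; a=sin²(Δφ/2)+cosφ1·cosφ2·sin²(Δλ/2)=0.1203737612; c=2·atan2(√a, √(1-a))=0.708632610; dist=6371·c=4514.698 ≈ 4514.7 km; running total=37389.9 km
Leg 5 bearing: y=sinΔλ·cosφ2=0.62019031, x=cosφ1·sinφ2-sinφ1·cosφ2·cosΔλ=0.19722996; θ=atan2(y, x)=72.3585° ≈ 72.4°

Leg 1: dist=11559.7 km, bearing=185.6°
Leg 2: dist=7816.9 km, bearing=145.9°
Leg 3: dist=7503.4 km, bearing=99.5°
Leg 4: dist=5995.2 km, bearing=133.3°
Leg 5: dist=4514.7 km, bearing=72.4°
Total: 37389.9 km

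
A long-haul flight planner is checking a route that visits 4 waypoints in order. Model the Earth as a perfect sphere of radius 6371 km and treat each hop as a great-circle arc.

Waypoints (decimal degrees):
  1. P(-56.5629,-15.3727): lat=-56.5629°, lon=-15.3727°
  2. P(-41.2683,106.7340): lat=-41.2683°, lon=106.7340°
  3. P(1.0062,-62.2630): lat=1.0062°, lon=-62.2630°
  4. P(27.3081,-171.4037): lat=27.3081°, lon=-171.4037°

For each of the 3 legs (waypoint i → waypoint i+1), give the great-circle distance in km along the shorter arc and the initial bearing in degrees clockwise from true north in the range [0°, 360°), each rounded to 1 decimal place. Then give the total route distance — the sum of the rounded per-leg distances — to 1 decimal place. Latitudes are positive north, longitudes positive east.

Leg 1: φ1=-0.9872088, φ2=-0.7202677, Δφ=0.2669411, Δλ=2.1311640 rad; a=sin²(Δφ/2)+cosφ1·cosφ2·sin²(Δλ/2)=0.3348541556; c=2·atan2(√a, √(1-a))=1.234183736; dist=6371·c=7862.985 ≈ 7863.0 km; running total=7863.0 km
Leg 1 bearing: y=sinΔλ·cosφ2=0.63667484, x=cosφ1·sinφ2-sinφ1·cosφ2·cosΔλ=-0.69681601; θ=atan2(y, x)=137.5823° ≈ 137.6°
Leg 2: φ1=-0.7202677, φ2=0.0175615, Δφ=0.7378292, Δλ=-2.9495541 rad; a=sin²(Δφ/2)+cosφ1·cosφ2·sin²(Δλ/2)=0.8746405382; c=2·atan2(√a, √(1-a))=2.417772164; dist=6371·c=15403.626 ≈ 15403.6 km; running total=23266.6 km
Leg 2 bearing: y=sinΔλ·cosφ2=-0.19083096, x=cosφ1·sinφ2-sinφ1·cosφ2·cosΔλ=-0.63416198; θ=atan2(y, x)=-163.2525° <0 so +360° → 196.7475° ≈ 196.7°
Leg 3: φ1=0.0175615, φ2=0.4766163, Δφ=0.4590548, Δλ=-1.9048646 rad; a=sin²(Δφ/2)+cosφ1·cosφ2·sin²(Δλ/2)=0.6416226564; c=2·atan2(√a, √(1-a))=1.857972645; dist=6371·c=11837.144 ≈ 11837.1 km; running total=35103.7 km
Leg 3 bearing: y=sinΔλ·cosφ2=-0.83942986, x=cosφ1·sinφ2-sinφ1·cosφ2·cosΔλ=0.46382065; θ=atan2(y, x)=-61.0775° <0 so +360° → 298.9225° ≈ 298.9°

Leg 1: dist=7863.0 km, bearing=137.6°
Leg 2: dist=15403.6 km, bearing=196.7°
Leg 3: dist=11837.1 km, bearing=298.9°
Total: 35103.7 km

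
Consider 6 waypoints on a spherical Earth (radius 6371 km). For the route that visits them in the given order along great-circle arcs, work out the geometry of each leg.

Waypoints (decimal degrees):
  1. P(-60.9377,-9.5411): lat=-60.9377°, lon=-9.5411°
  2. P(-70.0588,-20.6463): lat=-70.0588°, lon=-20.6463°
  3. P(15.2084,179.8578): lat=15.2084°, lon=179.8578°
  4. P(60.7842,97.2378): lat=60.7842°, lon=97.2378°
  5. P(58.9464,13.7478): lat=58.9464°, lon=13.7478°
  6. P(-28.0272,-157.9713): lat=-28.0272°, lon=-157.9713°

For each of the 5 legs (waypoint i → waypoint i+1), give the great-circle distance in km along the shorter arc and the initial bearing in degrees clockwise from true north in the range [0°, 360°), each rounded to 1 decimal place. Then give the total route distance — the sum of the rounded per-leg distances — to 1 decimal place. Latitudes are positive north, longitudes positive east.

Leg 1: φ1=-1.0635635, φ2=-1.2227567, Δφ=-0.1591932, Δλ=-0.1938223 rad; a=sin²(Δφ/2)+cosφ1·cosφ2·sin²(Δλ/2)=0.0078733340; c=2·atan2(√a, √(1-a))=0.177697319; dist=6371·c=1132.110 ≈ 1132.1 km; running total=1132.1 km
Leg 1 bearing: y=sinΔλ·cosφ2=-0.06569107, x=cosφ1·sinφ2-sinφ1·cosφ2·cosΔλ=-0.16410381; θ=atan2(y, x)=-158.1837° <0 so +360° → 201.8163° ≈ 201.8°
Leg 2: φ1=-1.2227567, φ2=0.2654367, Δφ=1.4881934, Δλ=3.4994567 rad; a=sin²(Δφ/2)+cosφ1·cosφ2·sin²(Δλ/2)=0.7774315785; c=2·atan2(√a, √(1-a))=2.158994798; dist=6371·c=13754.956 ≈ 13755.0 km; running total=14887.1 km
Leg 2 bearing: y=sinΔλ·cosφ2=-0.33800711, x=cosφ1·sinφ2-sinφ1·cosφ2·cosΔλ=-0.76018292; θ=atan2(y, x)=-156.0282° <0 so +360° → 203.9718° ≈ 204.0°
Leg 3: φ1=0.2654367, φ2=1.0608844, Δφ=0.7954478, Δλ=-1.4419910 rad; a=sin²(Δφ/2)+cosφ1·cosφ2·sin²(Δλ/2)=0.3552703059; c=2·atan2(√a, √(1-a))=1.277134328; dist=6371·c=8136.623 ≈ 8136.6 km; running total=23023.7 km
Leg 3 bearing: y=sinΔλ·cosφ2=-0.48405697, x=cosφ1·sinφ2-sinφ1·cosφ2·cosΔλ=0.82577365; θ=atan2(y, x)=-30.3782° <0 so +360° → 329.6218° ≈ 329.6°
Leg 4: φ1=1.0608844, φ2=1.0288088, Δφ=-0.0320757, Δλ=-1.4571754 rad; a=sin²(Δφ/2)+cosφ1·cosφ2·sin²(Δλ/2)=0.1118748966; c=2·atan2(√a, √(1-a))=0.682100528; dist=6371·c=4345.662 ≈ 4345.7 km; running total=27369.4 km
Leg 4 bearing: y=sinΔλ·cosφ2=-0.51251363, x=cosφ1·sinφ2-sinφ1·cosφ2·cosΔλ=0.36710406; θ=atan2(y, x)=-54.3867° <0 so +360° → 305.6133° ≈ 305.6°
Leg 5: φ1=1.0288088, φ2=-0.4891669, Δφ=-1.5179757, Δλ=-2.9970637 rad; a=sin²(Δφ/2)+cosφ1·cosφ2·sin²(Δλ/2)=0.9265726409; c=2·atan2(√a, √(1-a))=2.592781438; dist=6371·c=16518.611 ≈ 16518.6 km; running total=43888.0 km
Leg 5 bearing: y=sinΔλ·cosφ2=-0.12713558, x=cosφ1·sinφ2-sinφ1·cosφ2·cosΔλ=0.50594434; θ=atan2(y, x)=-14.1054° <0 so +360° → 345.8946° ≈ 345.9°

Leg 1: dist=1132.1 km, bearing=201.8°
Leg 2: dist=13755.0 km, bearing=204.0°
Leg 3: dist=8136.6 km, bearing=329.6°
Leg 4: dist=4345.7 km, bearing=305.6°
Leg 5: dist=16518.6 km, bearing=345.9°
Total: 43888.0 km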